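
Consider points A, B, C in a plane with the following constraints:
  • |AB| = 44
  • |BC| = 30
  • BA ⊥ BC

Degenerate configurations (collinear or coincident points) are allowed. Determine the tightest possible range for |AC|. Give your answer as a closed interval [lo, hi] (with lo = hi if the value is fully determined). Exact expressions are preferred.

|AC| = 2·√(709)  (≈ 53.2541)

|AB| ∈ {44}
|BC| ∈ {30}
|AC| ∈ {2·√(709)}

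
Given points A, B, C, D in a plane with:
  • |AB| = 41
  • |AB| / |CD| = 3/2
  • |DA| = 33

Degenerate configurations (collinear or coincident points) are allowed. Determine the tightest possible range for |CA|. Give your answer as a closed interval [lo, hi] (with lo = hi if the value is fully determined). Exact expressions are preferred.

|AB| ∈ {41}
|AD| ∈ {33}
|CD| ∈ {82/3}
|BD| ∈ [8, 74]
|AC| ∈ [17/3, 181/3]
|BC| ∈ [0, 304/3]

|CA| ∈ [17/3, 181/3]  (≈ [5.6667, 60.3333])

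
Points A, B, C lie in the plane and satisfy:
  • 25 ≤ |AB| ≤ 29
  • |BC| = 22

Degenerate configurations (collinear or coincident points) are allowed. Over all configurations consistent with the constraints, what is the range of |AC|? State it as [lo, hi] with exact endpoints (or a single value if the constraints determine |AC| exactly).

|AB| ∈ [25, 29]
|BC| ∈ {22}
|AC| ∈ [3, 51]

|AC| ∈ [3, 51]  (≈ [3.0000, 51.0000])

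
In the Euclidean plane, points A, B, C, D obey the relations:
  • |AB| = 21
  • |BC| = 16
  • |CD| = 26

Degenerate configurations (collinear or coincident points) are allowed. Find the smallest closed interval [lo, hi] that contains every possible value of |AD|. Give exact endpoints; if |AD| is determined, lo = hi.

|AB| ∈ {21}
|BC| ∈ {16}
|CD| ∈ {26}
|AC| ∈ [5, 37]
|BD| ∈ [10, 42]
|AD| ∈ [0, 63]

|AD| ∈ [0, 63]  (≈ [0.0000, 63.0000])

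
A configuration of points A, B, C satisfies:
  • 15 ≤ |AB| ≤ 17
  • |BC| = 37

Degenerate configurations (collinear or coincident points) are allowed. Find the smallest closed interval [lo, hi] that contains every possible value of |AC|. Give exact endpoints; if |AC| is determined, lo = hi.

|AC| ∈ [20, 54]  (≈ [20.0000, 54.0000])

|AB| ∈ [15, 17]
|BC| ∈ {37}
|AC| ∈ [20, 54]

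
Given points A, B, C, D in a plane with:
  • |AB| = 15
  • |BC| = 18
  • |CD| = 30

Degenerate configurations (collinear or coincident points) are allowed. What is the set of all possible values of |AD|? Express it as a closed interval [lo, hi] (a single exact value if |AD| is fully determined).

|AD| ∈ [0, 63]  (≈ [0.0000, 63.0000])

|AB| ∈ {15}
|BC| ∈ {18}
|CD| ∈ {30}
|AC| ∈ [3, 33]
|BD| ∈ [12, 48]
|AD| ∈ [0, 63]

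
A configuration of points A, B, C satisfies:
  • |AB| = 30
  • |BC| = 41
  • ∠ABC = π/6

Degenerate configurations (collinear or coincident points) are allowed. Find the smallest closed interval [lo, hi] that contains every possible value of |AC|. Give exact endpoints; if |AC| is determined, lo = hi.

|AC| = √(2581 - 1230·√(3))  (≈ 21.2268)

|AB| ∈ {30}
|BC| ∈ {41}
|AC| ∈ {√(2581 - 1230·√(3))}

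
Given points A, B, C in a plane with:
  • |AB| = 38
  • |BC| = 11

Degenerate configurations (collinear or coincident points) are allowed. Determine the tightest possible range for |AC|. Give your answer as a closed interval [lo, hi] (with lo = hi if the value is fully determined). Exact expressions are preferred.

|AB| ∈ {38}
|BC| ∈ {11}
|AC| ∈ [27, 49]

|AC| ∈ [27, 49]  (≈ [27.0000, 49.0000])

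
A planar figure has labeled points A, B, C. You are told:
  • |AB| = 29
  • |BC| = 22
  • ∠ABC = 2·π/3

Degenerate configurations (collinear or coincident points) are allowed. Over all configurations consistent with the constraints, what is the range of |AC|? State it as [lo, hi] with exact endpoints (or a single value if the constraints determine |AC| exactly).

|AC| = √(1963)  (≈ 44.3058)

|AB| ∈ {29}
|BC| ∈ {22}
|AC| ∈ {√(1963)}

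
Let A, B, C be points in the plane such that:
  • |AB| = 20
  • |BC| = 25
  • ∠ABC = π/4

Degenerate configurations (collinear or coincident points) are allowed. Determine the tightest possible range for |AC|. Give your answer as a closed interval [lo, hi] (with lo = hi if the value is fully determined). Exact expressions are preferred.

|AB| ∈ {20}
|BC| ∈ {25}
|AC| ∈ {5·√(41 - 20·√(2))}

|AC| = 5·√(41 - 20·√(2))  (≈ 17.8296)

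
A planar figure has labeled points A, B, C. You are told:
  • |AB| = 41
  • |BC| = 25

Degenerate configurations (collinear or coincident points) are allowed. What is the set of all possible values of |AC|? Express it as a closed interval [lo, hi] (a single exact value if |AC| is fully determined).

|AB| ∈ {41}
|BC| ∈ {25}
|AC| ∈ [16, 66]

|AC| ∈ [16, 66]  (≈ [16.0000, 66.0000])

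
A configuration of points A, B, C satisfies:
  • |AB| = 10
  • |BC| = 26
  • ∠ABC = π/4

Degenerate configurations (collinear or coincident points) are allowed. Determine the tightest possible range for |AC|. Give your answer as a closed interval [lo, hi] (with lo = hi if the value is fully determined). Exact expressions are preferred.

|AB| ∈ {10}
|BC| ∈ {26}
|AC| ∈ {2·√(194 - 65·√(2))}

|AC| = 2·√(194 - 65·√(2))  (≈ 20.2065)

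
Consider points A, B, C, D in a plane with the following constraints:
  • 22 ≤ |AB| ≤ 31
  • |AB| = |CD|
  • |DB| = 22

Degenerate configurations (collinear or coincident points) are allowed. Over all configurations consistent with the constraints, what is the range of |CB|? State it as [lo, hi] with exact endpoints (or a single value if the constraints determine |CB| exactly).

|CB| ∈ [0, 53]  (≈ [0.0000, 53.0000])

|AB| ∈ [22, 31]
|BD| ∈ {22}
|CD| ∈ [22, 31]
|AD| ∈ [0, 53]
|BC| ∈ [0, 53]
|AC| ∈ [0, 84]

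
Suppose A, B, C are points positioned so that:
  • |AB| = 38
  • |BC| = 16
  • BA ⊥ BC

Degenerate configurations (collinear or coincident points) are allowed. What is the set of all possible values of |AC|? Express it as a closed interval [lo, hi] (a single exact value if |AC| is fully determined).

|AB| ∈ {38}
|BC| ∈ {16}
|AC| ∈ {10·√(17)}

|AC| = 10·√(17)  (≈ 41.2311)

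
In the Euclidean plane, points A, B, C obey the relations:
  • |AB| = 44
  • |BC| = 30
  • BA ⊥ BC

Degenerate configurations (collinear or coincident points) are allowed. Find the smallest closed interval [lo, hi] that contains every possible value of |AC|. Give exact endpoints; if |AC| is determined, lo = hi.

|AB| ∈ {44}
|BC| ∈ {30}
|AC| ∈ {2·√(709)}

|AC| = 2·√(709)  (≈ 53.2541)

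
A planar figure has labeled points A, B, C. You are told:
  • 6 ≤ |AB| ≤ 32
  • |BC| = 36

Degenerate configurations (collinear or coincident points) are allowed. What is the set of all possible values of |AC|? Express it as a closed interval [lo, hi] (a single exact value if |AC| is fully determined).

|AB| ∈ [6, 32]
|BC| ∈ {36}
|AC| ∈ [4, 68]

|AC| ∈ [4, 68]  (≈ [4.0000, 68.0000])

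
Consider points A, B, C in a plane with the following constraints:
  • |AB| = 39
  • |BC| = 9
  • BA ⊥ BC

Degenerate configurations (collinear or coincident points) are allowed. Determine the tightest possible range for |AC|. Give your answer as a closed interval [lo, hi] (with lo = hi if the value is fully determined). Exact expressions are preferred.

|AC| = 3·√(178)  (≈ 40.0250)

|AB| ∈ {39}
|BC| ∈ {9}
|AC| ∈ {3·√(178)}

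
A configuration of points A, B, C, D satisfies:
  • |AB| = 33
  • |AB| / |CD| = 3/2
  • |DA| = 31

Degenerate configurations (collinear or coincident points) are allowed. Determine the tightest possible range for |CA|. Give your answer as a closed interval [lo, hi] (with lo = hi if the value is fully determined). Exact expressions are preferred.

|AB| ∈ {33}
|AD| ∈ {31}
|CD| ∈ {22}
|BD| ∈ [2, 64]
|AC| ∈ [9, 53]
|BC| ∈ [0, 86]

|CA| ∈ [9, 53]  (≈ [9.0000, 53.0000])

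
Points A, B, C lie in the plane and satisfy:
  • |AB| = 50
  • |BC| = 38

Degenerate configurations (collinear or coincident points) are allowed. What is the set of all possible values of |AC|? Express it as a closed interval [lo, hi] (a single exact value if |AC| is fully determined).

|AB| ∈ {50}
|BC| ∈ {38}
|AC| ∈ [12, 88]

|AC| ∈ [12, 88]  (≈ [12.0000, 88.0000])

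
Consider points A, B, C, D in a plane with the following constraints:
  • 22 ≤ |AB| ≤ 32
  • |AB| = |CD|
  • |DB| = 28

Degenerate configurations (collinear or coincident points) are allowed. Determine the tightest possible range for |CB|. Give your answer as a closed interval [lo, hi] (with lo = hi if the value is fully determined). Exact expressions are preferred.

|AB| ∈ [22, 32]
|BD| ∈ {28}
|CD| ∈ [22, 32]
|AD| ∈ [0, 60]
|BC| ∈ [0, 60]
|AC| ∈ [0, 92]

|CB| ∈ [0, 60]  (≈ [0.0000, 60.0000])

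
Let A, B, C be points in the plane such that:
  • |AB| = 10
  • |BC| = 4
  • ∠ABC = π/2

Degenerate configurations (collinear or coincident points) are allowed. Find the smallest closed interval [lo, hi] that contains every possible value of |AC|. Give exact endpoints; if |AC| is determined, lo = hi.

|AC| = 2·√(29)  (≈ 10.7703)

|AB| ∈ {10}
|BC| ∈ {4}
|AC| ∈ {2·√(29)}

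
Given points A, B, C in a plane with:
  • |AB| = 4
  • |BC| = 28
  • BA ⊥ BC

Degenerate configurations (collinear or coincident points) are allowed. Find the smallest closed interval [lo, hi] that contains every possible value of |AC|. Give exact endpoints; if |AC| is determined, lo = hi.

|AB| ∈ {4}
|BC| ∈ {28}
|AC| ∈ {20·√(2)}

|AC| = 20·√(2)  (≈ 28.2843)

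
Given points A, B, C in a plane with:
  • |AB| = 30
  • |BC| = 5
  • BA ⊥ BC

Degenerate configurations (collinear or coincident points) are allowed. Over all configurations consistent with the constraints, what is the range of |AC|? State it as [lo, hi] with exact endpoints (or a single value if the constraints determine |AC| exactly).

|AB| ∈ {30}
|BC| ∈ {5}
|AC| ∈ {5·√(37)}

|AC| = 5·√(37)  (≈ 30.4138)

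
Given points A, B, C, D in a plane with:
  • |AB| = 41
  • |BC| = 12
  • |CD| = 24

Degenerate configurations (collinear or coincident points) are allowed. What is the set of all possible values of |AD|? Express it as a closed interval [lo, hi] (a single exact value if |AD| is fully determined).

|AD| ∈ [5, 77]  (≈ [5.0000, 77.0000])

|AB| ∈ {41}
|BC| ∈ {12}
|CD| ∈ {24}
|AC| ∈ [29, 53]
|BD| ∈ [12, 36]
|AD| ∈ [5, 77]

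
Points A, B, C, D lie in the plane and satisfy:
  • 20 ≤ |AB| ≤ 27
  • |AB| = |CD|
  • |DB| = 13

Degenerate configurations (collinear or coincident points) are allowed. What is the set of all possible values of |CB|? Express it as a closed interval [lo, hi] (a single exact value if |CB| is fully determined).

|CB| ∈ [7, 40]  (≈ [7.0000, 40.0000])

|AB| ∈ [20, 27]
|BD| ∈ {13}
|CD| ∈ [20, 27]
|AD| ∈ [7, 40]
|BC| ∈ [7, 40]
|AC| ∈ [0, 67]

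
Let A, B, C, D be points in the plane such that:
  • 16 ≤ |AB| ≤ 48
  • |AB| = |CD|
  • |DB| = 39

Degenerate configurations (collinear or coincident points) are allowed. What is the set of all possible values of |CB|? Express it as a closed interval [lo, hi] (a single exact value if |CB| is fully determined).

|CB| ∈ [0, 87]  (≈ [0.0000, 87.0000])

|AB| ∈ [16, 48]
|BD| ∈ {39}
|CD| ∈ [16, 48]
|AD| ∈ [0, 87]
|BC| ∈ [0, 87]
|AC| ∈ [0, 135]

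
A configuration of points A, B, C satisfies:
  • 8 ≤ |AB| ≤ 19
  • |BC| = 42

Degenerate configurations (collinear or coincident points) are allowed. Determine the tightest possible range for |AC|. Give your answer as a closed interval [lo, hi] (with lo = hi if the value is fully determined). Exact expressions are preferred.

|AB| ∈ [8, 19]
|BC| ∈ {42}
|AC| ∈ [23, 61]

|AC| ∈ [23, 61]  (≈ [23.0000, 61.0000])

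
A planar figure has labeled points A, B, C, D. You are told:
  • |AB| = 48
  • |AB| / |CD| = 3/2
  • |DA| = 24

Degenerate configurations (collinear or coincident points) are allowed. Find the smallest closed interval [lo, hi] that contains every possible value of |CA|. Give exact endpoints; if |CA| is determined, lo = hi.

|CA| ∈ [8, 56]  (≈ [8.0000, 56.0000])

|AB| ∈ {48}
|AD| ∈ {24}
|CD| ∈ {32}
|BD| ∈ [24, 72]
|AC| ∈ [8, 56]
|BC| ∈ [0, 104]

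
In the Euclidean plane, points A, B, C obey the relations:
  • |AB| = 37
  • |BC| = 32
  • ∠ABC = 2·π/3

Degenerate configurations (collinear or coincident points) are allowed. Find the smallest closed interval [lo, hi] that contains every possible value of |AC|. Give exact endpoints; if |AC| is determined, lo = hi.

|AC| = 7·√(73)  (≈ 59.8080)

|AB| ∈ {37}
|BC| ∈ {32}
|AC| ∈ {7·√(73)}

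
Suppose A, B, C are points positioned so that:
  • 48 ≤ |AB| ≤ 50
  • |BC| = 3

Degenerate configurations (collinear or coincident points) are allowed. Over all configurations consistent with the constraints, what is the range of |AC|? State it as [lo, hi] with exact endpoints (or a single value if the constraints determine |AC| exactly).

|AB| ∈ [48, 50]
|BC| ∈ {3}
|AC| ∈ [45, 53]

|AC| ∈ [45, 53]  (≈ [45.0000, 53.0000])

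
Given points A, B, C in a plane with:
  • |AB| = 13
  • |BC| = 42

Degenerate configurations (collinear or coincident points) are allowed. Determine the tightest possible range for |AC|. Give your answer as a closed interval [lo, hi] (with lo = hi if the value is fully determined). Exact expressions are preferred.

|AC| ∈ [29, 55]  (≈ [29.0000, 55.0000])

|AB| ∈ {13}
|BC| ∈ {42}
|AC| ∈ [29, 55]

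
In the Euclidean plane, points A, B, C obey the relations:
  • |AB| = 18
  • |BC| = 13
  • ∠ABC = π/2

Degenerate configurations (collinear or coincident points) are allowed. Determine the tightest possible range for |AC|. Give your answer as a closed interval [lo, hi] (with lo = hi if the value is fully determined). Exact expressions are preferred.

|AB| ∈ {18}
|BC| ∈ {13}
|AC| ∈ {√(493)}

|AC| = √(493)  (≈ 22.2036)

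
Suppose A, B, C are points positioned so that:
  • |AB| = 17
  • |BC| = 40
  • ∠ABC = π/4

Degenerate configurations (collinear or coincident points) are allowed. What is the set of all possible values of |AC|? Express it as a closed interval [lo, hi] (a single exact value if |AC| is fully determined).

|AB| ∈ {17}
|BC| ∈ {40}
|AC| ∈ {√(1889 - 680·√(2))}

|AC| = √(1889 - 680·√(2))  (≈ 30.4522)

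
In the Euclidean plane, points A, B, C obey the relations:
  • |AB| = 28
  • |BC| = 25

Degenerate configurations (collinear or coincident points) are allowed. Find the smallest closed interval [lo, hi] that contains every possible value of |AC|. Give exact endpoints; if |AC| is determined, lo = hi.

|AC| ∈ [3, 53]  (≈ [3.0000, 53.0000])

|AB| ∈ {28}
|BC| ∈ {25}
|AC| ∈ [3, 53]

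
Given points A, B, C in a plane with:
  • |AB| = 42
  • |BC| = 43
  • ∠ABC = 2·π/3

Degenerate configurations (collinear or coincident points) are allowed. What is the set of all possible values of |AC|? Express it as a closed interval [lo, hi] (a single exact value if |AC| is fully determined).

|AC| = √(5419)  (≈ 73.6139)

|AB| ∈ {42}
|BC| ∈ {43}
|AC| ∈ {√(5419)}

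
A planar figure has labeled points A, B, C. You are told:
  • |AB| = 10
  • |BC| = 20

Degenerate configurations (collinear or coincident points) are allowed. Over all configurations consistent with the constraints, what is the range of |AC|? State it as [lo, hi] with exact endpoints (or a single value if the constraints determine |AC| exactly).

|AB| ∈ {10}
|BC| ∈ {20}
|AC| ∈ [10, 30]

|AC| ∈ [10, 30]  (≈ [10.0000, 30.0000])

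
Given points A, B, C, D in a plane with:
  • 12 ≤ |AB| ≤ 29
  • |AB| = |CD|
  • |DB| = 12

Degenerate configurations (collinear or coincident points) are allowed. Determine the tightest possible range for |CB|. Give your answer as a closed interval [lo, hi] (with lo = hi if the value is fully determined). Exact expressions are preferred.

|CB| ∈ [0, 41]  (≈ [0.0000, 41.0000])

|AB| ∈ [12, 29]
|BD| ∈ {12}
|CD| ∈ [12, 29]
|AD| ∈ [0, 41]
|BC| ∈ [0, 41]
|AC| ∈ [0, 70]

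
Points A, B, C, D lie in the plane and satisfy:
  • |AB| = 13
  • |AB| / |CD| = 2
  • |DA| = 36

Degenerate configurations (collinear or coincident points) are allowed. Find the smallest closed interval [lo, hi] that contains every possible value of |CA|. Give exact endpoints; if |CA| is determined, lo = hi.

|AB| ∈ {13}
|AD| ∈ {36}
|CD| ∈ {13/2}
|BD| ∈ [23, 49]
|AC| ∈ [59/2, 85/2]
|BC| ∈ [33/2, 111/2]

|CA| ∈ [59/2, 85/2]  (≈ [29.5000, 42.5000])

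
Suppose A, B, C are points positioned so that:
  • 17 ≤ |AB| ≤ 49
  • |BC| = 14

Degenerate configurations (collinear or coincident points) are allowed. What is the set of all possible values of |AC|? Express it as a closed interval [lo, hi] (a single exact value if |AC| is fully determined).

|AB| ∈ [17, 49]
|BC| ∈ {14}
|AC| ∈ [3, 63]

|AC| ∈ [3, 63]  (≈ [3.0000, 63.0000])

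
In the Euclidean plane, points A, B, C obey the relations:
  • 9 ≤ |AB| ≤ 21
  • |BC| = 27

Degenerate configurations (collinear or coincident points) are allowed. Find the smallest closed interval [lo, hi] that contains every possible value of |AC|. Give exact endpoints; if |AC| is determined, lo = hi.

|AC| ∈ [6, 48]  (≈ [6.0000, 48.0000])

|AB| ∈ [9, 21]
|BC| ∈ {27}
|AC| ∈ [6, 48]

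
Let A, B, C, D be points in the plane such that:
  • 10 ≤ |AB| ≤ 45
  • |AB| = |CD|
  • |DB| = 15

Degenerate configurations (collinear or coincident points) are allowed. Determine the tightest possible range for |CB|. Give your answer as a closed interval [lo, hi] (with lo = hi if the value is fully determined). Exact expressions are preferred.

|AB| ∈ [10, 45]
|BD| ∈ {15}
|CD| ∈ [10, 45]
|AD| ∈ [0, 60]
|BC| ∈ [0, 60]
|AC| ∈ [0, 105]

|CB| ∈ [0, 60]  (≈ [0.0000, 60.0000])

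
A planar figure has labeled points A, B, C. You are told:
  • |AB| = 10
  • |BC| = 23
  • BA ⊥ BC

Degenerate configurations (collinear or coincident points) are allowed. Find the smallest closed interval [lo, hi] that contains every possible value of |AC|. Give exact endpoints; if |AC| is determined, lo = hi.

|AC| = √(629)  (≈ 25.0799)

|AB| ∈ {10}
|BC| ∈ {23}
|AC| ∈ {√(629)}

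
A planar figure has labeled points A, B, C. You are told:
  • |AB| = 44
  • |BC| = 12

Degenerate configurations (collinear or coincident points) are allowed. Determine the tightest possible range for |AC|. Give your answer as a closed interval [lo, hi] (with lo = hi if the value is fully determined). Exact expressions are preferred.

|AB| ∈ {44}
|BC| ∈ {12}
|AC| ∈ [32, 56]

|AC| ∈ [32, 56]  (≈ [32.0000, 56.0000])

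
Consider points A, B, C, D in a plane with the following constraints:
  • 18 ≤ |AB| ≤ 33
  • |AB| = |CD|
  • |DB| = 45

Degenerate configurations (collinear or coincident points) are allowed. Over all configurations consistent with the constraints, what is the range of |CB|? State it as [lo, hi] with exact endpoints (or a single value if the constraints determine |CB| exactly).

|CB| ∈ [12, 78]  (≈ [12.0000, 78.0000])

|AB| ∈ [18, 33]
|BD| ∈ {45}
|CD| ∈ [18, 33]
|AD| ∈ [12, 78]
|BC| ∈ [12, 78]
|AC| ∈ [0, 111]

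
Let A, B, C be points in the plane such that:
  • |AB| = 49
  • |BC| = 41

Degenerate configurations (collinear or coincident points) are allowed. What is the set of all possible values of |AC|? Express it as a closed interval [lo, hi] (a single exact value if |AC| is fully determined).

|AC| ∈ [8, 90]  (≈ [8.0000, 90.0000])

|AB| ∈ {49}
|BC| ∈ {41}
|AC| ∈ [8, 90]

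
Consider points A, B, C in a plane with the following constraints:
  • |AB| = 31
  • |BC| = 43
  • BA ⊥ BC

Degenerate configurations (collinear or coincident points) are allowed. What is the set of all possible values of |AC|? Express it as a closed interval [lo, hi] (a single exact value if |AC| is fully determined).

|AC| = √(2810)  (≈ 53.0094)

|AB| ∈ {31}
|BC| ∈ {43}
|AC| ∈ {√(2810)}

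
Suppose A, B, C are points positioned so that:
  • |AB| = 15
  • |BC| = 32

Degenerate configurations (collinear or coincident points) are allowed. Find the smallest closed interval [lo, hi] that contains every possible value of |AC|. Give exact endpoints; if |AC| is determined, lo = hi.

|AC| ∈ [17, 47]  (≈ [17.0000, 47.0000])

|AB| ∈ {15}
|BC| ∈ {32}
|AC| ∈ [17, 47]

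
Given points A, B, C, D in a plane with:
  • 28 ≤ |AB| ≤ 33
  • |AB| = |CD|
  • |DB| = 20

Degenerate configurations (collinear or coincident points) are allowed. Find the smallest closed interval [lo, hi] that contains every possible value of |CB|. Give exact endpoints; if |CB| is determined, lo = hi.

|CB| ∈ [8, 53]  (≈ [8.0000, 53.0000])

|AB| ∈ [28, 33]
|BD| ∈ {20}
|CD| ∈ [28, 33]
|AD| ∈ [8, 53]
|BC| ∈ [8, 53]
|AC| ∈ [0, 86]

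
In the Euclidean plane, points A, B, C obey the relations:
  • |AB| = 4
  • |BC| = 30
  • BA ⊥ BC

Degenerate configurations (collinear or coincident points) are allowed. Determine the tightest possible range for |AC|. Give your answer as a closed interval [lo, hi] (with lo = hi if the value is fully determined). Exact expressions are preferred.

|AB| ∈ {4}
|BC| ∈ {30}
|AC| ∈ {2·√(229)}

|AC| = 2·√(229)  (≈ 30.2655)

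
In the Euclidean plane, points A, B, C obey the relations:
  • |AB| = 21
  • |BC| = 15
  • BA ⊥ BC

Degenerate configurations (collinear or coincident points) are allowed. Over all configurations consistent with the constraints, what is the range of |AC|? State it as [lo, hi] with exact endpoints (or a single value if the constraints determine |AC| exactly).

|AC| = 3·√(74)  (≈ 25.8070)

|AB| ∈ {21}
|BC| ∈ {15}
|AC| ∈ {3·√(74)}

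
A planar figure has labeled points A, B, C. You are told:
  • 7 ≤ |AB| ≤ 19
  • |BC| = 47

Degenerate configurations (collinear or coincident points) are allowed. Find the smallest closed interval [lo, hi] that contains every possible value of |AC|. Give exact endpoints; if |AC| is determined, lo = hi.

|AB| ∈ [7, 19]
|BC| ∈ {47}
|AC| ∈ [28, 66]

|AC| ∈ [28, 66]  (≈ [28.0000, 66.0000])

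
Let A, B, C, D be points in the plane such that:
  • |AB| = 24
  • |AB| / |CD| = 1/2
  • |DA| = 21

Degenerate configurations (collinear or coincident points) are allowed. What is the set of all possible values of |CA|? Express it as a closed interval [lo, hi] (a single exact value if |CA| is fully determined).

|AB| ∈ {24}
|AD| ∈ {21}
|CD| ∈ {48}
|BD| ∈ [3, 45]
|AC| ∈ [27, 69]
|BC| ∈ [3, 93]

|CA| ∈ [27, 69]  (≈ [27.0000, 69.0000])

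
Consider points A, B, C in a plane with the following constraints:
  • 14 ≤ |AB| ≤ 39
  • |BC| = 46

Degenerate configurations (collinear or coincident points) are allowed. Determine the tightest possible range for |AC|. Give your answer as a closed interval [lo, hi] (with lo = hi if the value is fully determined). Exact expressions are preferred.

|AC| ∈ [7, 85]  (≈ [7.0000, 85.0000])

|AB| ∈ [14, 39]
|BC| ∈ {46}
|AC| ∈ [7, 85]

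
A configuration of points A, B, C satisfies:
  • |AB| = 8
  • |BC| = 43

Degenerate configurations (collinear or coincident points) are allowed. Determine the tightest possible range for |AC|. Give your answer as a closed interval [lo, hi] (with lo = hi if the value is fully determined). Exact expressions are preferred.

|AB| ∈ {8}
|BC| ∈ {43}
|AC| ∈ [35, 51]

|AC| ∈ [35, 51]  (≈ [35.0000, 51.0000])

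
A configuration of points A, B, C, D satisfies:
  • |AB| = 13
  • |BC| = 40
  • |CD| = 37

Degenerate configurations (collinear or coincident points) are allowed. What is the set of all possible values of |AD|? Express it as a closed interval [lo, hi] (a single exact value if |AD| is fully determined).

|AD| ∈ [0, 90]  (≈ [0.0000, 90.0000])

|AB| ∈ {13}
|BC| ∈ {40}
|CD| ∈ {37}
|AC| ∈ [27, 53]
|BD| ∈ [3, 77]
|AD| ∈ [0, 90]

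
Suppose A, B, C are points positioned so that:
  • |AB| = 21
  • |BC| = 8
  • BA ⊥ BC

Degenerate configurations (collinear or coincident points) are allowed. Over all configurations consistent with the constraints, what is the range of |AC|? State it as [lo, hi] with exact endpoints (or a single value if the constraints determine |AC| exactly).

|AC| = √(505)  (≈ 22.4722)

|AB| ∈ {21}
|BC| ∈ {8}
|AC| ∈ {√(505)}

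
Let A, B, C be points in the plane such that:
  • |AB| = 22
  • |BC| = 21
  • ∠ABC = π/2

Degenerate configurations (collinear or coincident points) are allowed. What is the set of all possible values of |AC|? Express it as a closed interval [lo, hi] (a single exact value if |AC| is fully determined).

|AC| = 5·√(37)  (≈ 30.4138)

|AB| ∈ {22}
|BC| ∈ {21}
|AC| ∈ {5·√(37)}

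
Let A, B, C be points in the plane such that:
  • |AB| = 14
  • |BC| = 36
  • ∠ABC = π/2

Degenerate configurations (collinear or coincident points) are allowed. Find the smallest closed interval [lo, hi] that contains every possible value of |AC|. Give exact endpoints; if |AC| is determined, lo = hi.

|AB| ∈ {14}
|BC| ∈ {36}
|AC| ∈ {2·√(373)}

|AC| = 2·√(373)  (≈ 38.6264)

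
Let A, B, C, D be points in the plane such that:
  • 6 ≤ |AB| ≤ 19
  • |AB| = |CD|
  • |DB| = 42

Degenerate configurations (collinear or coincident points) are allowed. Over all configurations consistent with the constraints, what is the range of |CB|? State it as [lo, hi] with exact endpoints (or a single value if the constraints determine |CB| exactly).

|CB| ∈ [23, 61]  (≈ [23.0000, 61.0000])

|AB| ∈ [6, 19]
|BD| ∈ {42}
|CD| ∈ [6, 19]
|AD| ∈ [23, 61]
|BC| ∈ [23, 61]
|AC| ∈ [4, 80]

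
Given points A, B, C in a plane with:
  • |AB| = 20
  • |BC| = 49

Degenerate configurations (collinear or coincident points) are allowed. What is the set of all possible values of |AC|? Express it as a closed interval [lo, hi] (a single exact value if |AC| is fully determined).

|AC| ∈ [29, 69]  (≈ [29.0000, 69.0000])

|AB| ∈ {20}
|BC| ∈ {49}
|AC| ∈ [29, 69]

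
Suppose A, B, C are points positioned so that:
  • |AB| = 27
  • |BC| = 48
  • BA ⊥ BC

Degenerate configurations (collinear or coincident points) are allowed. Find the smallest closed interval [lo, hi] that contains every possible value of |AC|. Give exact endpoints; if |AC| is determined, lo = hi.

|AC| = 3·√(337)  (≈ 55.0727)

|AB| ∈ {27}
|BC| ∈ {48}
|AC| ∈ {3·√(337)}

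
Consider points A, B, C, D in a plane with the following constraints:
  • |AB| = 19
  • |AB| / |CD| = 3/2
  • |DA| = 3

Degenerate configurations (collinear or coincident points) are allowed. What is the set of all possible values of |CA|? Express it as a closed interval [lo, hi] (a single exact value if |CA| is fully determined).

|AB| ∈ {19}
|AD| ∈ {3}
|CD| ∈ {38/3}
|BD| ∈ [16, 22]
|AC| ∈ [29/3, 47/3]
|BC| ∈ [10/3, 104/3]

|CA| ∈ [29/3, 47/3]  (≈ [9.6667, 15.6667])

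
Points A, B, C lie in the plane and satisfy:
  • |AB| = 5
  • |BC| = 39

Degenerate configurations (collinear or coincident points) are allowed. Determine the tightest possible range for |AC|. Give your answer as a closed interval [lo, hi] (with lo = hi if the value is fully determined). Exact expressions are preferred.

|AC| ∈ [34, 44]  (≈ [34.0000, 44.0000])

|AB| ∈ {5}
|BC| ∈ {39}
|AC| ∈ [34, 44]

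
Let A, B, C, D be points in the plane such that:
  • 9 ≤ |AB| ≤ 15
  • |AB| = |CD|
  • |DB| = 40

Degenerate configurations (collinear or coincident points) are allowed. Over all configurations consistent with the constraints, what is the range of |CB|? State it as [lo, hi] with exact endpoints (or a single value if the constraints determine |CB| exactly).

|AB| ∈ [9, 15]
|BD| ∈ {40}
|CD| ∈ [9, 15]
|AD| ∈ [25, 55]
|BC| ∈ [25, 55]
|AC| ∈ [10, 70]

|CB| ∈ [25, 55]  (≈ [25.0000, 55.0000])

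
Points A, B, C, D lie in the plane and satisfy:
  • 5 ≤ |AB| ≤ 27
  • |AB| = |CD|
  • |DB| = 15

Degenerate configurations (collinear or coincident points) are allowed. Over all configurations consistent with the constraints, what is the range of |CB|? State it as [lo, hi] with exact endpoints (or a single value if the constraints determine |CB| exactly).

|AB| ∈ [5, 27]
|BD| ∈ {15}
|CD| ∈ [5, 27]
|AD| ∈ [0, 42]
|BC| ∈ [0, 42]
|AC| ∈ [0, 69]

|CB| ∈ [0, 42]  (≈ [0.0000, 42.0000])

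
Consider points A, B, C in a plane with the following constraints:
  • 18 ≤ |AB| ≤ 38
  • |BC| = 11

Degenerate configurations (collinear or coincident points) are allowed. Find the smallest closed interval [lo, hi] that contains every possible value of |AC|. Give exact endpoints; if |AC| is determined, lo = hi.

|AB| ∈ [18, 38]
|BC| ∈ {11}
|AC| ∈ [7, 49]

|AC| ∈ [7, 49]  (≈ [7.0000, 49.0000])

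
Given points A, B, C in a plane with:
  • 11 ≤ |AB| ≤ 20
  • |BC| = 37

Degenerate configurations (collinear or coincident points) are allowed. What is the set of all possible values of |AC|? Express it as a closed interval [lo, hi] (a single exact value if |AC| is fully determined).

|AC| ∈ [17, 57]  (≈ [17.0000, 57.0000])

|AB| ∈ [11, 20]
|BC| ∈ {37}
|AC| ∈ [17, 57]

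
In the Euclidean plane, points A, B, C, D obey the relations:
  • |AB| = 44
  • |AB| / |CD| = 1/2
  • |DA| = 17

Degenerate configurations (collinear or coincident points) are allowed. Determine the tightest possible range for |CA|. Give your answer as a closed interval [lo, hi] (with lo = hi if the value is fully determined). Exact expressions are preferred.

|AB| ∈ {44}
|AD| ∈ {17}
|CD| ∈ {88}
|BD| ∈ [27, 61]
|AC| ∈ [71, 105]
|BC| ∈ [27, 149]

|CA| ∈ [71, 105]  (≈ [71.0000, 105.0000])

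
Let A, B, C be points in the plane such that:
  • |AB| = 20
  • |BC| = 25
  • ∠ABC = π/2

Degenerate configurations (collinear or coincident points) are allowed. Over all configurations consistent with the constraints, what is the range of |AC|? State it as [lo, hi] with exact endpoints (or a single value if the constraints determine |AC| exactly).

|AB| ∈ {20}
|BC| ∈ {25}
|AC| ∈ {5·√(41)}

|AC| = 5·√(41)  (≈ 32.0156)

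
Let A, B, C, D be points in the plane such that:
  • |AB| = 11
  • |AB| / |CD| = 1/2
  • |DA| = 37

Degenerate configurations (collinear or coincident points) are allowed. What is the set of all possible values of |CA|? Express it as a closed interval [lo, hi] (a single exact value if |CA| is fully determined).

|CA| ∈ [15, 59]  (≈ [15.0000, 59.0000])

|AB| ∈ {11}
|AD| ∈ {37}
|CD| ∈ {22}
|BD| ∈ [26, 48]
|AC| ∈ [15, 59]
|BC| ∈ [4, 70]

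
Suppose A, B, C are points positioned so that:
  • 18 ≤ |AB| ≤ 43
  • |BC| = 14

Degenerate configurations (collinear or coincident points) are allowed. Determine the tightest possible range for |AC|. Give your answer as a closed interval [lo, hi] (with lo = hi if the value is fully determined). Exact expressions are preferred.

|AC| ∈ [4, 57]  (≈ [4.0000, 57.0000])

|AB| ∈ [18, 43]
|BC| ∈ {14}
|AC| ∈ [4, 57]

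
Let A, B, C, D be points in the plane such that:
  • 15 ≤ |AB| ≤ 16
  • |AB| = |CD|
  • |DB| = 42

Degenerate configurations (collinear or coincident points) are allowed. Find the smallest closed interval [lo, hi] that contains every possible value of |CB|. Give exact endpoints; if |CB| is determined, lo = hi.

|AB| ∈ [15, 16]
|BD| ∈ {42}
|CD| ∈ [15, 16]
|AD| ∈ [26, 58]
|BC| ∈ [26, 58]
|AC| ∈ [10, 74]

|CB| ∈ [26, 58]  (≈ [26.0000, 58.0000])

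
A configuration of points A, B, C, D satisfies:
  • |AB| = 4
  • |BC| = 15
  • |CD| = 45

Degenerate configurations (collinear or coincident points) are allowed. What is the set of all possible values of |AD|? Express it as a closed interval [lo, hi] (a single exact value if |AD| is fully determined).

|AB| ∈ {4}
|BC| ∈ {15}
|CD| ∈ {45}
|AC| ∈ [11, 19]
|BD| ∈ [30, 60]
|AD| ∈ [26, 64]

|AD| ∈ [26, 64]  (≈ [26.0000, 64.0000])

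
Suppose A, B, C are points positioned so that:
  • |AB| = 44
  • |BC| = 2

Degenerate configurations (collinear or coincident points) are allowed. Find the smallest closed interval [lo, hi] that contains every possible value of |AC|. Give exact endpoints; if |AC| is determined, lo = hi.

|AC| ∈ [42, 46]  (≈ [42.0000, 46.0000])

|AB| ∈ {44}
|BC| ∈ {2}
|AC| ∈ [42, 46]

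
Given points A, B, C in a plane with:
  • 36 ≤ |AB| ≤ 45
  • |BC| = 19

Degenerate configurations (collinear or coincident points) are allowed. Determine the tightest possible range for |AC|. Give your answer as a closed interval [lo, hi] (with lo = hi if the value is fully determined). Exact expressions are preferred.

|AC| ∈ [17, 64]  (≈ [17.0000, 64.0000])

|AB| ∈ [36, 45]
|BC| ∈ {19}
|AC| ∈ [17, 64]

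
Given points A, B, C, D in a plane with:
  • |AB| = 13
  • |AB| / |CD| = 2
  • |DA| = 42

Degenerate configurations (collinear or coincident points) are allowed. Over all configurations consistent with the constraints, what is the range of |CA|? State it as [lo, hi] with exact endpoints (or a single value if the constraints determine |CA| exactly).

|AB| ∈ {13}
|AD| ∈ {42}
|CD| ∈ {13/2}
|BD| ∈ [29, 55]
|AC| ∈ [71/2, 97/2]
|BC| ∈ [45/2, 123/2]

|CA| ∈ [71/2, 97/2]  (≈ [35.5000, 48.5000])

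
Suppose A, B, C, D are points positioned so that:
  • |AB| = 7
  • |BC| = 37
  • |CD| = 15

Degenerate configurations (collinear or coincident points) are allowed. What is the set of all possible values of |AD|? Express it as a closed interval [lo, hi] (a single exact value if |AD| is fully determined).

|AB| ∈ {7}
|BC| ∈ {37}
|CD| ∈ {15}
|AC| ∈ [30, 44]
|BD| ∈ [22, 52]
|AD| ∈ [15, 59]

|AD| ∈ [15, 59]  (≈ [15.0000, 59.0000])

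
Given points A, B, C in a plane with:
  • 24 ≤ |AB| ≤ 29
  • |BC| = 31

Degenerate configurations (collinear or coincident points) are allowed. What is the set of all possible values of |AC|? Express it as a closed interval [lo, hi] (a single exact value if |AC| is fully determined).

|AC| ∈ [2, 60]  (≈ [2.0000, 60.0000])

|AB| ∈ [24, 29]
|BC| ∈ {31}
|AC| ∈ [2, 60]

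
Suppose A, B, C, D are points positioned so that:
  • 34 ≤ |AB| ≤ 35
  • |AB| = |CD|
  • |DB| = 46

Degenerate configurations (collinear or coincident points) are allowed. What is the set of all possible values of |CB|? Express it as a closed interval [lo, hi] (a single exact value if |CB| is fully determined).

|AB| ∈ [34, 35]
|BD| ∈ {46}
|CD| ∈ [34, 35]
|AD| ∈ [11, 81]
|BC| ∈ [11, 81]
|AC| ∈ [0, 116]

|CB| ∈ [11, 81]  (≈ [11.0000, 81.0000])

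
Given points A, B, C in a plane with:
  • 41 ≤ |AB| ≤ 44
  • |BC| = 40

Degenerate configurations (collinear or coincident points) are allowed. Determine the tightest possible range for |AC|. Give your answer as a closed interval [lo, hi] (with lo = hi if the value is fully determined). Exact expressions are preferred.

|AB| ∈ [41, 44]
|BC| ∈ {40}
|AC| ∈ [1, 84]

|AC| ∈ [1, 84]  (≈ [1.0000, 84.0000])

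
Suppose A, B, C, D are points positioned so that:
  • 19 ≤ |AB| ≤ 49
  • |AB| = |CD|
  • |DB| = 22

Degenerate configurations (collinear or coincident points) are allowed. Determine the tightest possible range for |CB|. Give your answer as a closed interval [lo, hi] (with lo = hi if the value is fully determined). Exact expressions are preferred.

|CB| ∈ [0, 71]  (≈ [0.0000, 71.0000])

|AB| ∈ [19, 49]
|BD| ∈ {22}
|CD| ∈ [19, 49]
|AD| ∈ [0, 71]
|BC| ∈ [0, 71]
|AC| ∈ [0, 120]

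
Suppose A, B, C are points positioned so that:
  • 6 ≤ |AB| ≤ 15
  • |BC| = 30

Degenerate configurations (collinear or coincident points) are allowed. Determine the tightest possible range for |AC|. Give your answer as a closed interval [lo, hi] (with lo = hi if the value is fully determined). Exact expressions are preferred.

|AC| ∈ [15, 45]  (≈ [15.0000, 45.0000])

|AB| ∈ [6, 15]
|BC| ∈ {30}
|AC| ∈ [15, 45]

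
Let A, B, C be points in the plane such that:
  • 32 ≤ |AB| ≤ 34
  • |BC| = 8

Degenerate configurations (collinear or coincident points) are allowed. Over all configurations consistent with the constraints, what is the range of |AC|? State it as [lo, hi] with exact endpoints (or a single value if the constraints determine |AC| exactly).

|AC| ∈ [24, 42]  (≈ [24.0000, 42.0000])

|AB| ∈ [32, 34]
|BC| ∈ {8}
|AC| ∈ [24, 42]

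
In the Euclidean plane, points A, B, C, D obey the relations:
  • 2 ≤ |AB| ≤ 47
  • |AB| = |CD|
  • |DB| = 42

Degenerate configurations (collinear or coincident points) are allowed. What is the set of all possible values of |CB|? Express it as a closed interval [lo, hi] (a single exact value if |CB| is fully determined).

|CB| ∈ [0, 89]  (≈ [0.0000, 89.0000])

|AB| ∈ [2, 47]
|BD| ∈ {42}
|CD| ∈ [2, 47]
|AD| ∈ [0, 89]
|BC| ∈ [0, 89]
|AC| ∈ [0, 136]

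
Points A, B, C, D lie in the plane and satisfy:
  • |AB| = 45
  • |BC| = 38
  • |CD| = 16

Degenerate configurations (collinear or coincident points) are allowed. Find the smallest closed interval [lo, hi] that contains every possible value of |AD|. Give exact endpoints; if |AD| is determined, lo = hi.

|AB| ∈ {45}
|BC| ∈ {38}
|CD| ∈ {16}
|AC| ∈ [7, 83]
|BD| ∈ [22, 54]
|AD| ∈ [0, 99]

|AD| ∈ [0, 99]  (≈ [0.0000, 99.0000])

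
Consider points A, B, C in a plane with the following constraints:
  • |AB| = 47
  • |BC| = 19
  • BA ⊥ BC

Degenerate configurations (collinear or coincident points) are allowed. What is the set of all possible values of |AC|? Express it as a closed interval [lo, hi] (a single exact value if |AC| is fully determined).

|AC| = √(2570)  (≈ 50.6952)

|AB| ∈ {47}
|BC| ∈ {19}
|AC| ∈ {√(2570)}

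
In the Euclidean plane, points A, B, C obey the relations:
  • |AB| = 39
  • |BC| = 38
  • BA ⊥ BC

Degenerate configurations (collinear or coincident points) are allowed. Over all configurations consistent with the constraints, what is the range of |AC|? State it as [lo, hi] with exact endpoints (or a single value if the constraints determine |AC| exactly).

|AC| = √(2965)  (≈ 54.4518)

|AB| ∈ {39}
|BC| ∈ {38}
|AC| ∈ {√(2965)}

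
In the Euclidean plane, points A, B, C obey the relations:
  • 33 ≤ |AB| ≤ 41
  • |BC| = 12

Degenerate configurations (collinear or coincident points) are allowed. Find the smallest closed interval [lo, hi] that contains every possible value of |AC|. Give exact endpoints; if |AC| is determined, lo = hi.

|AB| ∈ [33, 41]
|BC| ∈ {12}
|AC| ∈ [21, 53]

|AC| ∈ [21, 53]  (≈ [21.0000, 53.0000])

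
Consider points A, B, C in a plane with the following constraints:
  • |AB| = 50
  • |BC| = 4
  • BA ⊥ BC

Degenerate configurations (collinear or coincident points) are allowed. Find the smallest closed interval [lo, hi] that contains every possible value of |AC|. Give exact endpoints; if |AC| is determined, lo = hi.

|AC| = 2·√(629)  (≈ 50.1597)

|AB| ∈ {50}
|BC| ∈ {4}
|AC| ∈ {2·√(629)}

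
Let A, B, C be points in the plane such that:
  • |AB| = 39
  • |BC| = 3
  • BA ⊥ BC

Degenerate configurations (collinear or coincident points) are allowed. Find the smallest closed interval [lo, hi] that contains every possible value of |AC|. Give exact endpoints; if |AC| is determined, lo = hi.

|AB| ∈ {39}
|BC| ∈ {3}
|AC| ∈ {3·√(170)}

|AC| = 3·√(170)  (≈ 39.1152)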